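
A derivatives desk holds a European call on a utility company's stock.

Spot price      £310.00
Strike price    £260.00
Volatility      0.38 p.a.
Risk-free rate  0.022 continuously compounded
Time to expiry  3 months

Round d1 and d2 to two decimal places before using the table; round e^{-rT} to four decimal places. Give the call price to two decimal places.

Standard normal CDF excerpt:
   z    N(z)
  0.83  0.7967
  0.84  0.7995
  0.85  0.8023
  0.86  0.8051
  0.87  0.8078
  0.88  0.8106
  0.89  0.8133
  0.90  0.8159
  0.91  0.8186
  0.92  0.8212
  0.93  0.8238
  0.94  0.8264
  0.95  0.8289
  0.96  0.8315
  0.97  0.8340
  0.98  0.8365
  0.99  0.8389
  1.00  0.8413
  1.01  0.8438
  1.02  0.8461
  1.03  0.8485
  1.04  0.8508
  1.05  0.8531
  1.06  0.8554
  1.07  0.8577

σ√T = 0.38·√0.25 = 0.1900
d₁ = [ln(310/260) + (0.022 + ½·0.38²)·0.25] / (σ√T) = (0.1759 + 0.0236) / 0.1900 = 1.0497 → 1.05
d₂ = 1.0497 − 0.1900 = 0.8597 → 0.86
exp(−rT) = exp(−0.022·0.25) = 0.9945
N(d₁) = N(1.05) = 0.8531;  N(d₂) = N(0.86) = 0.8051
C = 310·0.8531 − 260·0.9945·0.8051 = 264.4610 − 208.1747 = 56.2863

£56.29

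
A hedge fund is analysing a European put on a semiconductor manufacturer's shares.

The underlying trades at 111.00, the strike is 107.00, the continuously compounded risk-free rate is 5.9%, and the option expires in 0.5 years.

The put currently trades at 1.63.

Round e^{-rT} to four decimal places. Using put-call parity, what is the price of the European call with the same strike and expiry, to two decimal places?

8.74

e^(−rT) = e^(−0.059·0.5) = 0.9709
Put-call parity: C − P = S − K·e^(−rT) = 111 − 107·0.9709 = 111 − 103.8863 = 7.1137
C = P + (C − P) = 1.63 + (7.1137) = 8.7437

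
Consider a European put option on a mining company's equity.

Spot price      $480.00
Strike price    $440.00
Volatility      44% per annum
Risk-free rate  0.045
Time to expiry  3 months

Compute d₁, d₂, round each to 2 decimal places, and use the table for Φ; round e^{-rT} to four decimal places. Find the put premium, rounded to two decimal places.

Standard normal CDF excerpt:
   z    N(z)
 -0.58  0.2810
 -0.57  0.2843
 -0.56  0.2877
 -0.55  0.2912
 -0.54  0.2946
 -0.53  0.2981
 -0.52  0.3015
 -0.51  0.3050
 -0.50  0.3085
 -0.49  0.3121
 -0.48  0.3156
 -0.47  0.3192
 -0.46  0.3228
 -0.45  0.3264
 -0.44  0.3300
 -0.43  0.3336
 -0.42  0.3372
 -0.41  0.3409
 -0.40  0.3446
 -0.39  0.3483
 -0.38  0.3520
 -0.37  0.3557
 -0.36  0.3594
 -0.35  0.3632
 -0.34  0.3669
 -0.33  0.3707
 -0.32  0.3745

$21.53

σ√T = 0.44·√0.25 = 0.2200
d₁ = [ln(480/440) + (0.045 + 0.44²/2)·0.25] / 0.2200 = [0.0870 + 0.0354] / 0.2200 = 0.5566 → 0.56
d₂ = d₁ − σ√T = 0.5566 − 0.2200 = 0.3366 → 0.34
e^(−rT) = e^(−0.045·0.25) = 0.9888
N(−d₂) = N(-0.34) = 0.3669;  N(−d₁) = N(-0.56) = 0.2877
P = 440·0.9888·0.3669 − 480·0.2877 = 159.6279 − 138.0960 = 21.5319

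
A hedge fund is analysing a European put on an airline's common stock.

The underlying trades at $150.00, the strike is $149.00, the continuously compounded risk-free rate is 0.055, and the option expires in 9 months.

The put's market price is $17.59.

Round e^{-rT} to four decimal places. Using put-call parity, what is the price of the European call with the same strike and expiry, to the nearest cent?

$24.61

exp(−rT) = exp(−0.055·0.75) = 0.9596
Put-call parity: C − P = S − K·e^(−rT) = 150 − 149·0.9596 = 150 − 142.9804 = 7.0196
C = P + (C − P) = 17.59 + (7.0196) = 24.6096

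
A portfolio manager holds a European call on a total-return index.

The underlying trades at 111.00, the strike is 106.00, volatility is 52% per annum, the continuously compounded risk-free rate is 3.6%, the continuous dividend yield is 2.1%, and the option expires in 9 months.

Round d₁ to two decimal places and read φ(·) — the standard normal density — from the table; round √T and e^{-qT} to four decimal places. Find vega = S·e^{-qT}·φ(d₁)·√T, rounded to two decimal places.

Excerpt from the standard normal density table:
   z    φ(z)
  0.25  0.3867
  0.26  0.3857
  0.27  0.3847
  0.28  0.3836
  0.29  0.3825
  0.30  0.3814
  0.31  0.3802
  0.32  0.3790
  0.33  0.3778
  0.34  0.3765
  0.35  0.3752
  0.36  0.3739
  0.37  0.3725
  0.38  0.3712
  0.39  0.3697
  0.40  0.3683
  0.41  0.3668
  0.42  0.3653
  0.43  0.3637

σ√T = 0.52 × 0.8660 = 0.4503
d₁ = [ln(111/106) + (0.036 − 0.021 + ½·0.52²)·0.75] / (σ√T) = (0.0461 + 0.1127) / 0.4503 = 0.3525 → 0.35
√T = √0.75 = 0.8660
φ(d₁) = φ(0.35) = 0.3752
e^(−qT) = e^(−0.021·0.75) = 0.9844
vega = S·e^(−qT)·φ(d₁)·√T = 111·0.9844·0.3752·0.8660 = 35.5038
(Vega is the same for a European call and put with the same parameters.)

35.50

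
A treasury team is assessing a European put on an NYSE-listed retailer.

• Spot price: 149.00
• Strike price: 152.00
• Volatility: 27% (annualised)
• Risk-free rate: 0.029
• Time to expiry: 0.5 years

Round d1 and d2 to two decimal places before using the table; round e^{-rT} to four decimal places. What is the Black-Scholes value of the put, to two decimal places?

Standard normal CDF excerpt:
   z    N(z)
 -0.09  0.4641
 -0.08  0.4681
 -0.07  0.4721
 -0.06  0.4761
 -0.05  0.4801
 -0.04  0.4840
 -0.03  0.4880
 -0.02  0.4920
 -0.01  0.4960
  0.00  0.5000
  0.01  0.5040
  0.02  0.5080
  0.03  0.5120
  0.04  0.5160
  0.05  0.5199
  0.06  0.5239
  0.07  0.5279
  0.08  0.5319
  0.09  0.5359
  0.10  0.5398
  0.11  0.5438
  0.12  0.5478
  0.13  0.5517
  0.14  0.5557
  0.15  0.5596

11.72

T = 0.5;  σ√T = 0.1909
d₁ = [ln(149/152) + (0.029 + 0.27²/2)·0.5] / 0.1909 = [-0.0199 + 0.0327] / 0.1909 = 0.0670 which rounds to 0.07
d₂ = d₁ − σ√T = 0.0670 − 0.1909 = -0.1239 which rounds to -0.12
exp(−rT) = exp(−0.029·0.5) = 0.9856
N(−d₂) = N(0.12) = 0.5478;  N(−d₁) = N(-0.07) = 0.4721
P = 152·0.9856·0.5478 − 149·0.4721 = 82.0666 − 70.3429 = 11.7237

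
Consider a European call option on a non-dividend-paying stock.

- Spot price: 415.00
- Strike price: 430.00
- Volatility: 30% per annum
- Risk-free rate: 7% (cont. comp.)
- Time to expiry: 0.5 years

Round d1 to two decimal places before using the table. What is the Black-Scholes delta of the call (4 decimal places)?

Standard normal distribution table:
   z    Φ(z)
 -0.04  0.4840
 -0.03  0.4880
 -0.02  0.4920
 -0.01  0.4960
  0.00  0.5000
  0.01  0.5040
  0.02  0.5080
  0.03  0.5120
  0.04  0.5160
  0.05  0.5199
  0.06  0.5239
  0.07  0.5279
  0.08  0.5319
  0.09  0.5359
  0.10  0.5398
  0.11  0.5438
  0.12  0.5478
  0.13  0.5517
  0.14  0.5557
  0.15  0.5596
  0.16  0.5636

0.5398

σ√T = 0.3·√0.5 = 0.2121
d₁ = [ln(415/430) + (0.07 + 0.3²/2)·0.5] / 0.2121 = [-0.0355 + 0.0575] / 0.2121 = 0.1037 → 0.10
N(d₁) = N(0.10) = 0.5398
Δ_call = N(d₁) = 0.5398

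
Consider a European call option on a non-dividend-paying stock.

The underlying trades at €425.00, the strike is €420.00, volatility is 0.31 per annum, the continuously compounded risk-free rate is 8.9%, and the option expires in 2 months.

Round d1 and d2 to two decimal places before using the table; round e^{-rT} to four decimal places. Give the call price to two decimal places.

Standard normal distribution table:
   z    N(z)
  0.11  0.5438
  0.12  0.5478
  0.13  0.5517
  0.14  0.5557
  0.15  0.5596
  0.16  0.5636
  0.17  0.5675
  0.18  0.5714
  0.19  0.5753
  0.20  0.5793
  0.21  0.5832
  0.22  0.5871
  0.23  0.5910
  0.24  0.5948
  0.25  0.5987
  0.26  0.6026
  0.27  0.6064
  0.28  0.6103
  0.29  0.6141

€26.14

T = 0.1667;  σ√T = 0.1266
d₁ = [ln(425/420) + (0.089 + ½·0.31²)·0.1667] / (σ√T) = (0.0118 + 0.0228) / 0.1266 = 0.2740 ⇒ 0.27
d₂ = 0.2740 − 0.1266 = 0.1474 ⇒ 0.15
exp(−rT) = exp(−0.089·0.1667) = 0.9853
N(d₁) = N(0.27) = 0.6064;  N(d₂) = N(0.15) = 0.5596
C = 425·0.6064 − 420·0.9853·0.5596 = 257.7200 − 231.5770 = 26.1430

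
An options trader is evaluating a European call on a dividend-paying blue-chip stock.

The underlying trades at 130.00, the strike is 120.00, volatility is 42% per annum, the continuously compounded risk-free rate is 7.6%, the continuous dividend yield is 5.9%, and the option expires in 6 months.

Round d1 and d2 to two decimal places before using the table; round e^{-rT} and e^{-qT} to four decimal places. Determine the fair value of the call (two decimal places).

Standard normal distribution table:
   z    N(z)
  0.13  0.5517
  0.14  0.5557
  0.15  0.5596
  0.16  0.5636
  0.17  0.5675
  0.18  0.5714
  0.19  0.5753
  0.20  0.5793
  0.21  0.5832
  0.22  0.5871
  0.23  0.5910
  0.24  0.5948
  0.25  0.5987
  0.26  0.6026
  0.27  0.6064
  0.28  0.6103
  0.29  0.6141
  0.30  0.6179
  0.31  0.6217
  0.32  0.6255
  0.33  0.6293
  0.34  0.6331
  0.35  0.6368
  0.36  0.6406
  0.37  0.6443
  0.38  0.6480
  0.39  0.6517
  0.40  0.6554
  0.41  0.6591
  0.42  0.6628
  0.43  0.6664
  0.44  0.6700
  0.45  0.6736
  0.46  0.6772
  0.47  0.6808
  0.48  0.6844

σ√T = 0.42 × 0.7071 = 0.2970
d₁ = [ln(130/120) + (0.076 − 0.059 + ½·0.42²)·0.5] / (σ√T) = (0.0800 + 0.0526) / 0.2970 = 0.4466 which rounds to 0.45
d₂ = 0.4466 − 0.2970 = 0.1496 which rounds to 0.15
e^(−qT) = e^(−0.059·0.5) = 0.9709;  e^(−rT) = e^(−0.076·0.5) = 0.9627
C = 130·0.9709·N(0.45) − 120·0.9627·N(0.15) = 130·0.9709·0.6736 − 120·0.9627·0.5596 = 85.0198 − 64.6472 = 20.3725

20.37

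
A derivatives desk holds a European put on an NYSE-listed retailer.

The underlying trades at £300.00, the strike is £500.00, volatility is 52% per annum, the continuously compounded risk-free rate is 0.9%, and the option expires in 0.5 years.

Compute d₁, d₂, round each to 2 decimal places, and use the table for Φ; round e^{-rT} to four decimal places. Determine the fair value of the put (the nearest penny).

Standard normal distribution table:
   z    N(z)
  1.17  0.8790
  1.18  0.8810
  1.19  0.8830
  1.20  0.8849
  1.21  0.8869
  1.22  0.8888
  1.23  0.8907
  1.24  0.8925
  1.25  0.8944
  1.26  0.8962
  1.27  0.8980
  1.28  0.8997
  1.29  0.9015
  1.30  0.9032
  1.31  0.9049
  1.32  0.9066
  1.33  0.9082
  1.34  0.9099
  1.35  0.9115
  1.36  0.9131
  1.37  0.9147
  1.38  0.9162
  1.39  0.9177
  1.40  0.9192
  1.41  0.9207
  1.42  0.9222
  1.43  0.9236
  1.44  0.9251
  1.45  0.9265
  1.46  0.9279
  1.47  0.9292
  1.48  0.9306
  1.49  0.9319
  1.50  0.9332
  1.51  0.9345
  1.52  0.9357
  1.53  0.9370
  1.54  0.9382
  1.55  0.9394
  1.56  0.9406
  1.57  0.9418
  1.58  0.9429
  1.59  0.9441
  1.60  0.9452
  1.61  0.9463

£203.28

T = 0.5;  σ√T = 0.3677
d₁ = [ln(300/500) + (0.009 + ½·0.52²)·0.5] / (σ√T) = (-0.5108 + 0.0721) / 0.3677 = -1.1932 → -1.19
d₂ = -1.1932 − 0.3677 = -1.5609 → -1.56
exp(−rT) = exp(−0.009·0.5) = 0.9955
P = 500·0.9955·N(1.56) − 300·N(1.19) = 500·0.9955·0.9406 − 300·0.8830 = 468.1837 − 264.9000 = 203.2837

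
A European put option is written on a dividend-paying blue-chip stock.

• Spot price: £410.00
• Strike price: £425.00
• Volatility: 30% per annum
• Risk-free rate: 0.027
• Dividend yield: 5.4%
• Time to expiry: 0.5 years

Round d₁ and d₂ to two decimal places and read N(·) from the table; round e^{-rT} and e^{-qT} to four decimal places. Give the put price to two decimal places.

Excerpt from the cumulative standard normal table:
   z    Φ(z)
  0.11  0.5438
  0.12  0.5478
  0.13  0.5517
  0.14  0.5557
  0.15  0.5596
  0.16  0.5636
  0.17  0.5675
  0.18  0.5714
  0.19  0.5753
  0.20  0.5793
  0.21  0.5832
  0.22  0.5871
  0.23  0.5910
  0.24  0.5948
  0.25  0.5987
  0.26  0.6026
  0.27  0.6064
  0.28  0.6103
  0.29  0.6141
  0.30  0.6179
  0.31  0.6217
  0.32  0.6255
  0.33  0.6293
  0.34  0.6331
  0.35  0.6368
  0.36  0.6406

£45.28

T = 0.5;  σ√T = 0.2121
ln(S/K) + (r − q + σ²/2)T = ln(410/425) + (0.027 − 0.054 + 0.3²/2)·0.5 = -0.0359 + 0.0090 = -0.0269
d₁ = -0.0269 / 0.2121 = -0.1270 ≈ -0.13
d₂ = d₁ − σ√T = -0.1270 − 0.2121 = -0.3391 ≈ -0.34
e^(−qT) = e^(−0.054·0.5) = 0.9734;  e^(−rT) = e^(−0.027·0.5) = 0.9866
P = 425·0.9866·N(0.34) − 410·0.9734·N(0.13) = 425·0.9866·0.6331 − 410·0.9734·0.5517 = 265.4620 − 220.1802 = 45.2818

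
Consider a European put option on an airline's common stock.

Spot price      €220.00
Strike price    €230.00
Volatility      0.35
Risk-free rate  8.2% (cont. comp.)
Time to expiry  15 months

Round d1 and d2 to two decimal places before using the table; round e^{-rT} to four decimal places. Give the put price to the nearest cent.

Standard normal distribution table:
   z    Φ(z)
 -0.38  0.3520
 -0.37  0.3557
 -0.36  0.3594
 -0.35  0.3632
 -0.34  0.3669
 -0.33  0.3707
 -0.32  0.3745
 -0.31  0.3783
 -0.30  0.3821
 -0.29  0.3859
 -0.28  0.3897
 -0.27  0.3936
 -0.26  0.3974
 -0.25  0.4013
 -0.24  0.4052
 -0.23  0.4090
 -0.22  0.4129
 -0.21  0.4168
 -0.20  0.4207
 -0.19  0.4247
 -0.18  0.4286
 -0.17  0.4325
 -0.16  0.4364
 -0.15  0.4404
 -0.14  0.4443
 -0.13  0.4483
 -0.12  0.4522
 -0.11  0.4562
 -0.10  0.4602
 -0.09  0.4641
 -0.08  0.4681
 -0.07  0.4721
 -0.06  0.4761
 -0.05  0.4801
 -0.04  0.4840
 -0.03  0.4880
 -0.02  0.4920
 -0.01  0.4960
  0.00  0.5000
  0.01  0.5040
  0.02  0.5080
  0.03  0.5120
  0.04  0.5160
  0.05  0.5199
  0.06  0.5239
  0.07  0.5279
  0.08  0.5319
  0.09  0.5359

T = 1.25;  σ√T = 0.3913
ln(S/K) + (r + σ²/2)T = ln(220/230) + (0.082 + 0.35²/2)·1.25 = -0.0445 + 0.1791 = 0.1346
d₁ = 0.1346 / 0.3913 = 0.3440 ⇒ 0.34
d₂ = d₁ − σ√T = 0.3440 − 0.3913 = -0.0473 ⇒ -0.05
exp(−rT) = exp(−0.082·1.25) = 0.9026
P = 230·0.9026·N(0.05) − 220·N(-0.34) = 230·0.9026·0.5199 − 220·0.3669 = 107.9302 − 80.7180 = 27.2122

€27.21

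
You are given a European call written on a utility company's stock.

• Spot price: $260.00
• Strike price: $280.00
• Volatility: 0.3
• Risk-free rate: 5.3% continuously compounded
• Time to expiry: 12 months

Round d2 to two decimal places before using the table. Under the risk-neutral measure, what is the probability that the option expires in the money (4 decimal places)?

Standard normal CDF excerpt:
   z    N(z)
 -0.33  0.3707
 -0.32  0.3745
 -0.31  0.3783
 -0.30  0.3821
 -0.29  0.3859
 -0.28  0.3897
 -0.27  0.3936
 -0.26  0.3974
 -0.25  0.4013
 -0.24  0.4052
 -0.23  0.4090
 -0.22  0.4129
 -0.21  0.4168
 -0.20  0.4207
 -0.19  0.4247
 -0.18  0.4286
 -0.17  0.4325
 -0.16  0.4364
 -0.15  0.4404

0.4129

σ√T = 0.3 × 1.0000 = 0.3000
d₁ = [ln(260/280) + (0.053 + ½·0.3²)·1] / (σ√T) = (-0.0741 + 0.0980) / 0.3000 = 0.0796 ⇒ 0.08
d₂ = 0.0796 − 0.3000 = -0.2204 ⇒ -0.22
Risk-neutral Pr[S_T > K] = N(d₂) = N(-0.22) = 0.4129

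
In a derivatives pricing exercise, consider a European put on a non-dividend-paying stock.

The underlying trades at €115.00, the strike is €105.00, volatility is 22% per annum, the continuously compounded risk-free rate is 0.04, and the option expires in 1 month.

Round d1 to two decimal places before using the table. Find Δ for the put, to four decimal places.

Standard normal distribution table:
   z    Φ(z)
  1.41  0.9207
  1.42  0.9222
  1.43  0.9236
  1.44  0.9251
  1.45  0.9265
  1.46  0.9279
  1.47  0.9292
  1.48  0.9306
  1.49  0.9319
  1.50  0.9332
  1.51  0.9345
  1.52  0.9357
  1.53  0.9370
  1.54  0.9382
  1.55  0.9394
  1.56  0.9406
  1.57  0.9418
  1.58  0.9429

σ√T = 0.22·√0.08333 = 0.0635
d₁ = [ln(115/105) + (0.04 + 0.22²/2)·0.08333] / 0.0635 = [0.0910 + 0.0054] / 0.0635 = 1.5167 ⇒ 1.52
N(d₁) = N(1.52) = 0.9357
Δ_put = N(d₁) − 1 = 0.9357 − 1 = -0.0643

-0.0643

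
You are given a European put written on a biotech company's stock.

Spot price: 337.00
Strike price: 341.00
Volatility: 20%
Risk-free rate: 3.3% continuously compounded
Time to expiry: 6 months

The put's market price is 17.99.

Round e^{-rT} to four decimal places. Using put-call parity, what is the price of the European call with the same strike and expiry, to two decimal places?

exp(−rT) = exp(−0.033·0.5) = 0.9836
Put-call parity: C − P = S − K·e^(−rT) = 337 − 341·0.9836 = 337 − 335.4076 = 1.5924
C = P + (C − P) = 17.99 + (1.5924) = 19.5824

19.58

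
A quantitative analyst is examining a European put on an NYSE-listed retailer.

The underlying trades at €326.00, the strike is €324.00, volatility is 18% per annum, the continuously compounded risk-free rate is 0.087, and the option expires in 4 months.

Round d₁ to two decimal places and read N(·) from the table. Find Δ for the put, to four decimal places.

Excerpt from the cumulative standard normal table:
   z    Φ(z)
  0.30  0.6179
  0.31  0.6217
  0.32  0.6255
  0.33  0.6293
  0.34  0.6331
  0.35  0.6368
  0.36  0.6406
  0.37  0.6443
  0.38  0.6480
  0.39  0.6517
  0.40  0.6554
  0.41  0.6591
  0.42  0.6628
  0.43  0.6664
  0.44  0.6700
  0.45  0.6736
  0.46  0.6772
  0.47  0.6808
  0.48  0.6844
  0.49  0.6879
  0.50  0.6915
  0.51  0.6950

-0.3483

σ√T = 0.18·√0.3333 = 0.1039
ln(S/K) + (r + σ²/2)T = ln(326/324) + (0.087 + 0.18²/2)·0.3333 = 0.0062 + 0.0344 = 0.0406
d₁ = 0.0406 / 0.1039 = 0.3902 → 0.39
N(d₁) = N(0.39) = 0.6517
Δ_put = N(d₁) − 1 = 0.6517 − 1 = -0.3483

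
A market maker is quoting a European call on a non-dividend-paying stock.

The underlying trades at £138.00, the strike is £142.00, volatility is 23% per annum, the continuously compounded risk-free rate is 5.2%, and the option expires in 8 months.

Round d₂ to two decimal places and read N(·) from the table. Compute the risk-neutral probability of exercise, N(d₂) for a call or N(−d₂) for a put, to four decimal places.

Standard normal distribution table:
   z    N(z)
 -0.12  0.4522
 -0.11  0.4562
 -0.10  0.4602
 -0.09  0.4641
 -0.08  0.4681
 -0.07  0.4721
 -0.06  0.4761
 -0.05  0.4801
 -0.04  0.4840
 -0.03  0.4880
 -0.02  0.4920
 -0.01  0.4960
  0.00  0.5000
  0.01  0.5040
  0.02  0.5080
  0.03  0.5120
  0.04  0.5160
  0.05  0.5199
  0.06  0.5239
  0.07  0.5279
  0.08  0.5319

σ√T = 0.23·√0.6667 = 0.1878
d₁ = [ln(138/142) + (0.052 + ½·0.23²)·0.6667] / (σ√T) = (-0.0286 + 0.0523) / 0.1878 = 0.1263 → 0.13
d₂ = 0.1263 − 0.1878 = -0.0615 → -0.06
Pr(exercise) under Q = N(d₂) = 0.4761

0.4761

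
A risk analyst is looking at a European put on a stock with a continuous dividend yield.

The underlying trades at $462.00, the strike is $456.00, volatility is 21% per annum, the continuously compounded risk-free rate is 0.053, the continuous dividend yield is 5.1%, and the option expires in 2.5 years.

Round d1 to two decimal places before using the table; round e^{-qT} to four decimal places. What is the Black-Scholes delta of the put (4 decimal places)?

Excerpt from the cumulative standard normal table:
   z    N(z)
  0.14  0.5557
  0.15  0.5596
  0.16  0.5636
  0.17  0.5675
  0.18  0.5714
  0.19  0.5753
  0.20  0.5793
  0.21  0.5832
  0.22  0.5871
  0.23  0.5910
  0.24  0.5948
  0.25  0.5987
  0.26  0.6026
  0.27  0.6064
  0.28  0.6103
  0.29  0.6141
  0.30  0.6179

-0.3635

σ√T = 0.21 × 1.5811 = 0.3320
d₁ = [ln(462/456) + (0.053 − 0.051 + 0.21²/2)·2.5] / 0.3320 = [0.0131 + 0.0601] / 0.3320 = 0.2204 ⇒ 0.22
N(d₁) = N(0.22) = 0.5871
Δ_put = exp(−qT)·(N(d₁) − 1) = 0.8803·(0.5871 − 1) = -0.3635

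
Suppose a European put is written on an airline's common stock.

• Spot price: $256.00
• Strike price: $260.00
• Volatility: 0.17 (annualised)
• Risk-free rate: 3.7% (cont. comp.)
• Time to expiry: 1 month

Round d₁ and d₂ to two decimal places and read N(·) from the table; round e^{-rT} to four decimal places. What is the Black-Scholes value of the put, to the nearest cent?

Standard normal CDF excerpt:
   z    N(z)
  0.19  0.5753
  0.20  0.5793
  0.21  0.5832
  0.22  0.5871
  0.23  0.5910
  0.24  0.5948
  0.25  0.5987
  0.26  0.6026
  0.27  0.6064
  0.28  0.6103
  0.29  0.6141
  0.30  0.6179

σ√T = 0.17·√0.08333 = 0.0491
ln(S/K) + (r + σ²/2)T = ln(256/260) + (0.037 + 0.17²/2)·0.08333 = -0.0155 + 0.0043 = -0.0112
d₁ = -0.0112 / 0.0491 = -0.2286 ≈ -0.23
d₂ = d₁ − σ√T = -0.2286 − 0.0491 = -0.2776 ≈ -0.28
e^(−rT) = e^(−0.037·0.08333) = 0.9969
N(−d₂) = N(0.28) = 0.6103;  N(−d₁) = N(0.23) = 0.5910
P = 260·0.9969·0.6103 − 256·0.5910 = 158.1861 − 151.2960 = 6.8901

$6.89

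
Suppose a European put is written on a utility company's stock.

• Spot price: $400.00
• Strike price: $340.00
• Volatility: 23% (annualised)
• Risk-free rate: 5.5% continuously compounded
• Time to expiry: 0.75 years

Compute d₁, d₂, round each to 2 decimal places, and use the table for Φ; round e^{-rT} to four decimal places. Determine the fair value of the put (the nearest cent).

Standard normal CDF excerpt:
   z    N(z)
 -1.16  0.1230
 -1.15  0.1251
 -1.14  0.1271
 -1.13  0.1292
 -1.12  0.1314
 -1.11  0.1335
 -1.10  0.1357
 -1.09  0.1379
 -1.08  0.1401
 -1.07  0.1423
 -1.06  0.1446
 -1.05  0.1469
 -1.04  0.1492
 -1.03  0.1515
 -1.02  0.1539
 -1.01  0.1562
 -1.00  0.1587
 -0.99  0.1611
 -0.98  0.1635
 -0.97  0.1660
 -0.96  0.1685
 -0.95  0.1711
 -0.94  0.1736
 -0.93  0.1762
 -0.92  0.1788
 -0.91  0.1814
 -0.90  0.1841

$5.78

σ√T = 0.23 × 0.8660 = 0.1992
d₁ = [ln(400/340) + (0.055 + ½·0.23²)·0.75] / (σ√T) = (0.1625 + 0.0611) / 0.1992 = 1.1226 ⇒ 1.12
d₂ = 1.1226 − 0.1992 = 0.9234 ⇒ 0.92
exp(−rT) = exp(−0.055·0.75) = 0.9596
P = 340·0.9596·N(-0.92) − 400·N(-1.12) = 340·0.9596·0.1788 − 400·0.1314 = 58.3360 − 52.5600 = 5.7760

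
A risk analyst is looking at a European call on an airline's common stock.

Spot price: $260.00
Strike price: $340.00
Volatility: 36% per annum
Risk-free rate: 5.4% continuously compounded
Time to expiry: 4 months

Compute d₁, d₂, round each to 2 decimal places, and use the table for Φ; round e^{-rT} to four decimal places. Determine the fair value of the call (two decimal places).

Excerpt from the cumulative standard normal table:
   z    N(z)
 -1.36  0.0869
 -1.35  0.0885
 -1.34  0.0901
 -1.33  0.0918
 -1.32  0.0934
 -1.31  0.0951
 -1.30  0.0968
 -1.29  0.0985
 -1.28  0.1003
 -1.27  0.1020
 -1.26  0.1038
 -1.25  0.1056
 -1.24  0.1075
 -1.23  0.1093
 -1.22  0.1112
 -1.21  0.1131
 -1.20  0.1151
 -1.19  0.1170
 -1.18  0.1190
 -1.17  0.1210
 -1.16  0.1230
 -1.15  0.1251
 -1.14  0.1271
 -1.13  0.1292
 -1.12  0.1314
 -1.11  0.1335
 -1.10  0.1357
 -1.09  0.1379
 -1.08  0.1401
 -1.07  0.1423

σ√T = 0.36·√0.3333 = 0.2078
d₁ = [ln(260/340) + (0.054 + 0.36²/2)·0.3333] / 0.2078 = [-0.2683 + 0.0396] / 0.2078 = -1.1002 ⇒ -1.10
d₂ = d₁ − σ√T = -1.1002 − 0.2078 = -1.3080 ⇒ -1.31
e^(−rT) = e^(−0.054·0.3333) = 0.9822
N(d₁) = N(-1.10) = 0.1357;  N(d₂) = N(-1.31) = 0.0951
C = 260·0.1357 − 340·0.9822·0.0951 = 35.2820 − 31.7585 = 3.5235

$3.52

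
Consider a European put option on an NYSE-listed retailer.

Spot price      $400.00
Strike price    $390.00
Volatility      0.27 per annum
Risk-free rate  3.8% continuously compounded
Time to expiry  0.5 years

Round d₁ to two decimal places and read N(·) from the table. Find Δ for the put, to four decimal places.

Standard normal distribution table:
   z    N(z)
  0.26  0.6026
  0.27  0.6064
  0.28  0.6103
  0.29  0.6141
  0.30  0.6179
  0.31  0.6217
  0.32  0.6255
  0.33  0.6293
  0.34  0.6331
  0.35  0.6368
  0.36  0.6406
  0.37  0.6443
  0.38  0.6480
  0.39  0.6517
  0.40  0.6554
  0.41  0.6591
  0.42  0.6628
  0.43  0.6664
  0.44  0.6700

σ√T = 0.27·√0.5 = 0.1909
ln(S/K) + (r + σ²/2)T = ln(400/390) + (0.038 + 0.27²/2)·0.5 = 0.0253 + 0.0372 = 0.0625
d₁ = 0.0625 / 0.1909 = 0.3276 ≈ 0.33
N(d₁) = N(0.33) = 0.6293
Δ_put = N(d₁) − 1 = 0.6293 − 1 = -0.3707

-0.3707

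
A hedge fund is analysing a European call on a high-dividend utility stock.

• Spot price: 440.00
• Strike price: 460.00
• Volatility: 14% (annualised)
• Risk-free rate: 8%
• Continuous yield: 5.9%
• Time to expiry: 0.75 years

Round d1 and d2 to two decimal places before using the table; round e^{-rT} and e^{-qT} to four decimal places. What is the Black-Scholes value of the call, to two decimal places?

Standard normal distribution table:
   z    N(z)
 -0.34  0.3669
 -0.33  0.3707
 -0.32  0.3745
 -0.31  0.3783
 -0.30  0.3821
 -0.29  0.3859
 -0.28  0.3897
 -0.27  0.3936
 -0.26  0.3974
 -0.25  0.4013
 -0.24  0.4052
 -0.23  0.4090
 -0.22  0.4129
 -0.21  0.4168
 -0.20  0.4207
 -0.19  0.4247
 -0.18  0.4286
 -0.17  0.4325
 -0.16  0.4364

14.88

σ√T = 0.14 × 0.8660 = 0.1212
d₁ = [ln(440/460) + (0.08 − 0.059 + 0.14²/2)·0.75] / 0.1212 = [-0.0445 + 0.0231] / 0.1212 = -0.1761 → -0.18
d₂ = d₁ − σ√T = -0.1761 − 0.1212 = -0.2973 → -0.30
exp(−qT) = exp(−0.059·0.75) = 0.9567;  exp(−rT) = exp(−0.08·0.75) = 0.9418
N(d₁) = N(-0.18) = 0.4286;  N(d₂) = N(-0.30) = 0.3821
C = 440·0.9567·0.4286 − 460·0.9418·0.3821 = 180.4183 − 165.5364 = 14.8819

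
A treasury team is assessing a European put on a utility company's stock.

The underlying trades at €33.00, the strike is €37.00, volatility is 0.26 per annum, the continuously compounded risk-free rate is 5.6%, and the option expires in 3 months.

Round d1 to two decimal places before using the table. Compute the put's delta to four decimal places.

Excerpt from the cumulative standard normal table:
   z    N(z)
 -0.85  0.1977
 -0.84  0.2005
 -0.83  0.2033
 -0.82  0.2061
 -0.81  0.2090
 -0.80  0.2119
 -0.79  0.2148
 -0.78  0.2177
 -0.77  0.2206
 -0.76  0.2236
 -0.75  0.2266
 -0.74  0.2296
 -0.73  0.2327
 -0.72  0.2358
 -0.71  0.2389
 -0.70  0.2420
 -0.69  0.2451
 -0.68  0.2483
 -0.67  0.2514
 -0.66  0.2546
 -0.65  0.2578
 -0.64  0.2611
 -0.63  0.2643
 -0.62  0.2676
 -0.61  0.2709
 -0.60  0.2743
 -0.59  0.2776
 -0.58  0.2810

-0.7611

σ√T = 0.26 × 0.5000 = 0.1300
d₁ = [ln(33/37) + (0.056 + 0.26²/2)·0.25] / 0.1300 = [-0.1144 + 0.0225] / 0.1300 = -0.7074 ≈ -0.71
N(d₁) = N(-0.71) = 0.2389
Δ_put = N(d₁) − 1 = 0.2389 − 1 = -0.7611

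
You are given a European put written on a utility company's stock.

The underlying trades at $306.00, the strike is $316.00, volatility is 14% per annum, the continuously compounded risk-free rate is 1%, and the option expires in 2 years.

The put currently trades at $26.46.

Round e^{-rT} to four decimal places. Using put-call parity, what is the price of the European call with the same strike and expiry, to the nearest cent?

e^(−rT) = e^(−0.01·2) = 0.9802
Put-call parity: C − P = S − K·e^(−rT) = 306 − 316·0.9802 = 306 − 309.7432 = -3.7432
C = P + (C − P) = 26.46 + (-3.7432) = 22.7168

$22.72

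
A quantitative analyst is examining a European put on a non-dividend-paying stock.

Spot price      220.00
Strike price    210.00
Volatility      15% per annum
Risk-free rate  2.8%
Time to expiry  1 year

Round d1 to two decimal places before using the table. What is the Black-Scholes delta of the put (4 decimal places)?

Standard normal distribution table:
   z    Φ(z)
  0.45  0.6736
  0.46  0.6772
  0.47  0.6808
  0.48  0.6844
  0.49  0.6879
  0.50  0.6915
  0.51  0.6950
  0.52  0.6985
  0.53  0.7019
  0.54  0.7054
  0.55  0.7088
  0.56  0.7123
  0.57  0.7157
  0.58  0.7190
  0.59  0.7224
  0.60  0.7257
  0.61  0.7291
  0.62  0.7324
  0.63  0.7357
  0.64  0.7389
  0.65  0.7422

-0.2843

T = 1;  σ√T = 0.1500
d₁ = [ln(220/210) + (0.028 + 0.15²/2)·1] / 0.1500 = [0.0465 + 0.0393] / 0.1500 = 0.5718 ≈ 0.57
N(d₁) = N(0.57) = 0.7157
Δ_put = N(d₁) − 1 = 0.7157 − 1 = -0.2843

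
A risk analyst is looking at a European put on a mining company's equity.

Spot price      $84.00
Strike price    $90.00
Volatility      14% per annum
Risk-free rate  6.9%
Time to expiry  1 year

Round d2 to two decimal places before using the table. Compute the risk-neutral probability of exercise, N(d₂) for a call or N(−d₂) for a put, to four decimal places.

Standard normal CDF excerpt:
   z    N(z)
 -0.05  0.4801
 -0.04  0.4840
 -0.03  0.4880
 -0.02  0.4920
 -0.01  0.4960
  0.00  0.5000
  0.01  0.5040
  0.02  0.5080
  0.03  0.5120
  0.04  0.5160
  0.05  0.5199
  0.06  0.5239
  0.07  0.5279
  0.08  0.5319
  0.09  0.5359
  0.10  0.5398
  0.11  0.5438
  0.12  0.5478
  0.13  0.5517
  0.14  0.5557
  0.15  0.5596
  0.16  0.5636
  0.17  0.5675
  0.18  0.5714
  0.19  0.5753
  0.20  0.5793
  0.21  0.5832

σ√T = 0.14·√1 = 0.1400
d₁ = [ln(84/90) + (0.069 + ½·0.14²)·1] / (σ√T) = (-0.0690 + 0.0788) / 0.1400 = 0.0701 which rounds to 0.07
d₂ = 0.0701 − 0.1400 = -0.0699 which rounds to -0.07
Pr(exercise) under Q = N(−d₂) = N(0.07) = 0.5279

0.5279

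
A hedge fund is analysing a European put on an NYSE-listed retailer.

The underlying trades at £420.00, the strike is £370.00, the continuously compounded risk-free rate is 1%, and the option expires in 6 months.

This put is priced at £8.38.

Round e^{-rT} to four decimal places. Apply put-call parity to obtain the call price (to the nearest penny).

exp(−rT) = exp(−0.01·0.5) = 0.9950
Put-call parity: C − P = S − K·e^(−rT) = 420 − 370·0.9950 = 420 − 368.1500 = 51.8500
C = P + (C − P) = 8.38 + (51.8500) = 60.2300

£60.23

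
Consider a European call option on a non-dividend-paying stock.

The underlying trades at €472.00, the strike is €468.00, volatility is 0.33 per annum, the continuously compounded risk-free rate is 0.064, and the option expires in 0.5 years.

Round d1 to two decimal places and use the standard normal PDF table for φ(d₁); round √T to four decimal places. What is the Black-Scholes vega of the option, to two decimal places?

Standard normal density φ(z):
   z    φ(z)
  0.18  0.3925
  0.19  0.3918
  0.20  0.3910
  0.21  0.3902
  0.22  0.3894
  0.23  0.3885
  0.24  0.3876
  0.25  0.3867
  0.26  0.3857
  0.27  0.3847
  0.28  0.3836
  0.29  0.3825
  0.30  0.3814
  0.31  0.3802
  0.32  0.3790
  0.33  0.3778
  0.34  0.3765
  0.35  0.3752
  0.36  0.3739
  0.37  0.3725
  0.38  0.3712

127.66

T = 0.5;  σ√T = 0.2333
d₁ = [ln(472/468) + (0.064 + 0.33²/2)·0.5] / 0.2333 = [0.0085 + 0.0592] / 0.2333 = 0.2903 ⇒ 0.29
√T = √0.5 = 0.7071
φ(d₁) = φ(0.29) = 0.3825
vega = S·φ(d₁)·√T = 472·0.3825·0.7071 = 127.6598
(The put has the same vega.)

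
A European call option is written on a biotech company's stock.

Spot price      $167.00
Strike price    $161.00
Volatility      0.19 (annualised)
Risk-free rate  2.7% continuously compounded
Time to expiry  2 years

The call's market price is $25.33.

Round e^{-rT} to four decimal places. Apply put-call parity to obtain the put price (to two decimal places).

$10.86

exp(−rT) = exp(−0.027·2) = 0.9474
Put-call parity: C − P = S − K·e^(−rT) = 167 − 161·0.9474 = 167 − 152.5314 = 14.4686
P = C − (C − P) = 25.33 − (14.4686) = 10.8614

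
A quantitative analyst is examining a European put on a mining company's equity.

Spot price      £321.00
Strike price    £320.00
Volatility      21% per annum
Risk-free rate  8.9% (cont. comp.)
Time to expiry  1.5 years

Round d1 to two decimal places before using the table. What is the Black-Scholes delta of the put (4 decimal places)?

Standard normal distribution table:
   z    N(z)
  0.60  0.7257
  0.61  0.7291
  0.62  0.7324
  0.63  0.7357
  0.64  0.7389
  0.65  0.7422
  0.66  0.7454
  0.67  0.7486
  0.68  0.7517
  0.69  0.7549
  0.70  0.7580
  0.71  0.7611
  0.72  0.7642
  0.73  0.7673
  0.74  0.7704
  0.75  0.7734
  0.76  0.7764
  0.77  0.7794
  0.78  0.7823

-0.2546

σ√T = 0.21 × 1.2247 = 0.2572
d₁ = [ln(321/320) + (0.089 + 0.21²/2)·1.5] / 0.2572 = [0.0031 + 0.1666] / 0.2572 = 0.6598 which rounds to 0.66
N(d₁) = N(0.66) = 0.7454
Δ_put = N(d₁) − 1 = 0.7454 − 1 = -0.2546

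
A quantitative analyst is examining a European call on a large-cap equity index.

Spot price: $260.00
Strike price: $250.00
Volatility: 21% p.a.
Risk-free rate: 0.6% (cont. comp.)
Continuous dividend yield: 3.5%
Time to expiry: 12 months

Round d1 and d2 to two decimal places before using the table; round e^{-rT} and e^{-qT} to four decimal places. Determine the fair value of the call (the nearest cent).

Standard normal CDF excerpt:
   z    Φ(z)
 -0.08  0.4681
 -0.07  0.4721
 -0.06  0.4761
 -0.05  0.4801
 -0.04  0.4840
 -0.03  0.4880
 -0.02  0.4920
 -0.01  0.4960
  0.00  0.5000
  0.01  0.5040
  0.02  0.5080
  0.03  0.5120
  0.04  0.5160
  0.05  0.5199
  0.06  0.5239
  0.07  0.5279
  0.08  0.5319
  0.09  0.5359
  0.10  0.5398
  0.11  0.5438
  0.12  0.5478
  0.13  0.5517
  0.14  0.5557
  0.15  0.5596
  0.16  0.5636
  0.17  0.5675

$22.18

σ√T = 0.21·√1 = 0.2100
d₁ = [ln(260/250) + (0.006 − 0.035 + ½·0.21²)·1] / (σ√T) = (0.0392 − 0.0070) / 0.2100 = 0.1537 ≈ 0.15
d₂ = 0.1537 − 0.2100 = -0.0563 ≈ -0.06
e^(−qT) = e^(−0.035·1) = 0.9656;  e^(−rT) = e^(−0.006·1) = 0.9940
C = 260·0.9656·N(0.15) − 250·0.9940·N(-0.06) = 260·0.9656·0.5596 − 250·0.9940·0.4761 = 140.4909 − 118.3109 = 22.1801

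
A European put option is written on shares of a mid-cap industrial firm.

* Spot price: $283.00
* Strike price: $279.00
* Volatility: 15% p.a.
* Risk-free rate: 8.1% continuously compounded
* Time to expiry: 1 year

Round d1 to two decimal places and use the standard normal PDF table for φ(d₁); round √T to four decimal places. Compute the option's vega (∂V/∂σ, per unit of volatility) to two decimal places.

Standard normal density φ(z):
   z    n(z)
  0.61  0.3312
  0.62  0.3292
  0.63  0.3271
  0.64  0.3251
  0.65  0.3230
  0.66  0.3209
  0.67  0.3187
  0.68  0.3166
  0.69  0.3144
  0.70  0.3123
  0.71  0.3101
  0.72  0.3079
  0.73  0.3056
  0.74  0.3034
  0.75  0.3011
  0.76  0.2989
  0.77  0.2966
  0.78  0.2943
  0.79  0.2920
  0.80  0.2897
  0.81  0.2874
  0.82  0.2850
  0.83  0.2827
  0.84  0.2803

T = 1;  σ√T = 0.1500
d₁ = [ln(283/279) + (0.081 + 0.15²/2)·1] / 0.1500 = [0.0142 + 0.0922] / 0.1500 = 0.7099 ⇒ 0.71
√T = √1 = 1.0000
φ(d₁) = φ(0.71) = 0.3101
vega = S·φ(d₁)·√T = 283·0.3101·1.0000 = 87.7583

87.76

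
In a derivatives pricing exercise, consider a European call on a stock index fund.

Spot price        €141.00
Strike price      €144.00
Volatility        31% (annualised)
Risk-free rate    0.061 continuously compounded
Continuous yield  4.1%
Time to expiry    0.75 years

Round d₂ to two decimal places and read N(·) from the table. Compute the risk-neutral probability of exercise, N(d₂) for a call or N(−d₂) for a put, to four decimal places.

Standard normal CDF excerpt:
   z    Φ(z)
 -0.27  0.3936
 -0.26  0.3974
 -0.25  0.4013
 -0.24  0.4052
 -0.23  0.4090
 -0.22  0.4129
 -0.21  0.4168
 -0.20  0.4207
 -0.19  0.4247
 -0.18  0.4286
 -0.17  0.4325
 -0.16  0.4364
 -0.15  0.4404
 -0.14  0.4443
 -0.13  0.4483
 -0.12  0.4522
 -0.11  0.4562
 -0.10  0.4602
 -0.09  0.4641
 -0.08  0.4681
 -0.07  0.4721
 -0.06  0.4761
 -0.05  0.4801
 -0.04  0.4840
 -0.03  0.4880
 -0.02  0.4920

T = 0.75;  σ√T = 0.2685
d₁ = [ln(141/144) + (0.061 − 0.041 + 0.31²/2)·0.75] / 0.2685 = [-0.0211 + 0.0510] / 0.2685 = 0.1117 ⇒ 0.11
d₂ = d₁ − σ√T = 0.1117 − 0.2685 = -0.1568 ⇒ -0.16
Pr(exercise) under Q = N(d₂) = 0.4364

0.4364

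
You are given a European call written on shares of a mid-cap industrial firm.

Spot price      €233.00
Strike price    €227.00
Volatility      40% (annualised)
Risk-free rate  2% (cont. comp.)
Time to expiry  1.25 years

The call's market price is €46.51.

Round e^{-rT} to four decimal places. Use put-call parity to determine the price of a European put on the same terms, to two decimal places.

exp(−rT) = exp(−0.02·1.25) = 0.9753
Put-call parity: C − P = S − K·e^(−rT) = 233 − 227·0.9753 = 233 − 221.3931 = 11.6069
P = C − (C − P) = 46.51 − (11.6069) = 34.9031

€34.90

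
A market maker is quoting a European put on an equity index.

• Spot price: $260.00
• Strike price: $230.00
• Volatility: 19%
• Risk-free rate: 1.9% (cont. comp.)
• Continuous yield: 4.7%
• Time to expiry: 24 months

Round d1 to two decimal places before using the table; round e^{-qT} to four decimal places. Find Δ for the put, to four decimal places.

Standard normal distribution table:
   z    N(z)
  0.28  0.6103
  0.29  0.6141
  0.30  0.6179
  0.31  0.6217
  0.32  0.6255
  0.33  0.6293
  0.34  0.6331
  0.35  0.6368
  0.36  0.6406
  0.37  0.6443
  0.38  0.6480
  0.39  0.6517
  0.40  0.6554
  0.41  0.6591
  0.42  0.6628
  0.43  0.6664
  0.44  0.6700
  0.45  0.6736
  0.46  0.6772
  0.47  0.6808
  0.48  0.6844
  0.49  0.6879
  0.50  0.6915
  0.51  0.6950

-0.3204

σ√T = 0.19 × 1.4142 = 0.2687
ln(S/K) + (r − q + σ²/2)T = ln(260/230) + (0.019 − 0.047 + 0.19²/2)·2 = 0.1226 − 0.0199 = 0.1027
d₁ = 0.1027 / 0.2687 = 0.3822 ⇒ 0.38
N(d₁) = N(0.38) = 0.6480
Δ_put = exp(−qT)·(N(d₁) − 1) = 0.9103·(0.6480 − 1) = -0.3204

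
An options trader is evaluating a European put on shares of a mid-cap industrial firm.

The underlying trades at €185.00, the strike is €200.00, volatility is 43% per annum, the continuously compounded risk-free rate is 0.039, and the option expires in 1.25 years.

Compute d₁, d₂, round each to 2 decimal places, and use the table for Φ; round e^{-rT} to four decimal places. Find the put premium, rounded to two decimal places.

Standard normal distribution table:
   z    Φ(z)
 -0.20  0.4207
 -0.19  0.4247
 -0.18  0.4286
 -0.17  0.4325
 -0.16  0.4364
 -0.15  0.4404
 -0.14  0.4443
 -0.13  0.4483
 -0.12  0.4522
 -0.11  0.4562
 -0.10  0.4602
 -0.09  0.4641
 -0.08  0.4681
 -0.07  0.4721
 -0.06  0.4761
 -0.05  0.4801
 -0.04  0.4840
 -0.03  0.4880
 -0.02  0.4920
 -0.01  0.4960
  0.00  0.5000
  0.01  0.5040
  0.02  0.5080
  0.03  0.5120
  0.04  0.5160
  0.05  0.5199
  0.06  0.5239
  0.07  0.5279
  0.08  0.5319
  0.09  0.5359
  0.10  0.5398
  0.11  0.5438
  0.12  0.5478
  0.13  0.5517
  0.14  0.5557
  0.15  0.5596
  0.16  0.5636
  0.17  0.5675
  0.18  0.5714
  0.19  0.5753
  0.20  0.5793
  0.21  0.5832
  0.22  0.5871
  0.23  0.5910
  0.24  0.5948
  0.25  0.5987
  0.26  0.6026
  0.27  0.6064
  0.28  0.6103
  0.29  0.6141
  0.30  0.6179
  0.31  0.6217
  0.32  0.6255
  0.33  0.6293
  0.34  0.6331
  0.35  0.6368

σ√T = 0.43 × 1.1180 = 0.4808
d₁ = [ln(185/200) + (0.039 + 0.43²/2)·1.25] / 0.4808 = [-0.0780 + 0.1643] / 0.4808 = 0.1796 ≈ 0.18
d₂ = d₁ − σ√T = 0.1796 − 0.4808 = -0.3011 ≈ -0.30
e^(−rT) = e^(−0.039·1.25) = 0.9524
N(−d₂) = N(0.30) = 0.6179;  N(−d₁) = N(-0.18) = 0.4286
P = 200·0.9524·0.6179 − 185·0.4286 = 117.6976 − 79.2910 = 38.4066

€38.41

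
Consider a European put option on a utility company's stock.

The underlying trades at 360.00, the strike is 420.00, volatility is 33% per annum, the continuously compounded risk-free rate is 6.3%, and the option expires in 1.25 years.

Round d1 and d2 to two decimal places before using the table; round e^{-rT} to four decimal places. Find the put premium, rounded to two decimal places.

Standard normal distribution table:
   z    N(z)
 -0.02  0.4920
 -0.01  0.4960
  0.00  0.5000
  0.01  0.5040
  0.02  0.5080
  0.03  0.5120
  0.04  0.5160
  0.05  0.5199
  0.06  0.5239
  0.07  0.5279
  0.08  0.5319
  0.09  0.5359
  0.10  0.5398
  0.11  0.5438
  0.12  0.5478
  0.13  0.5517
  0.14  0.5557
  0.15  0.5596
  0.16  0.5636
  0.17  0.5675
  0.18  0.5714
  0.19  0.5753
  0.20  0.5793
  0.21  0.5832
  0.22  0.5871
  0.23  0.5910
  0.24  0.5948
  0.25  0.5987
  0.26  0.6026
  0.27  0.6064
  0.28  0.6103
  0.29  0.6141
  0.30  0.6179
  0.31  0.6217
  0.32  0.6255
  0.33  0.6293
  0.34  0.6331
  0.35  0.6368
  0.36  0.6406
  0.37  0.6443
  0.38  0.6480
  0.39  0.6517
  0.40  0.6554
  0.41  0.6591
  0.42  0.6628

T = 1.25;  σ√T = 0.3690
d₁ = [ln(360/420) + (0.063 + 0.33²/2)·1.25] / 0.3690 = [-0.1542 + 0.1468] / 0.3690 = -0.0199 which rounds to -0.02
d₂ = d₁ − σ√T = -0.0199 − 0.3690 = -0.3888 which rounds to -0.39
e^(−rT) = e^(−0.063·1.25) = 0.9243
N(−d₂) = N(0.39) = 0.6517;  N(−d₁) = N(0.02) = 0.5080
P = 420·0.9243·0.6517 − 360·0.5080 = 252.9939 − 182.8800 = 70.1139

70.11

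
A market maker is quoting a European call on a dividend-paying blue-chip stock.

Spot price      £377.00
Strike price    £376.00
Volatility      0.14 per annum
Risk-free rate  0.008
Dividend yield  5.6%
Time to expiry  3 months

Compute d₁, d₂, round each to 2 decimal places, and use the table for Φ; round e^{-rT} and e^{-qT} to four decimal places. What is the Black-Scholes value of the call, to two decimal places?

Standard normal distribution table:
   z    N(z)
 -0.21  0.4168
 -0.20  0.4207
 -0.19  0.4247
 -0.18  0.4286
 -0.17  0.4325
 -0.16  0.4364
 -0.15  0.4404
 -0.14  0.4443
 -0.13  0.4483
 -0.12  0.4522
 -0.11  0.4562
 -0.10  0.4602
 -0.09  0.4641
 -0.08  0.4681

σ√T = 0.14 × 0.5000 = 0.0700
d₁ = [ln(377/376) + (0.008 − 0.056 + 0.14²/2)·0.25] / 0.0700 = [0.0027 − 0.0095] / 0.0700 = -0.0985 ≈ -0.10
d₂ = d₁ − σ√T = -0.0985 − 0.0700 = -0.1685 ≈ -0.17
exp(−qT) = exp(−0.056·0.25) = 0.9861;  exp(−rT) = exp(−0.008·0.25) = 0.9980
N(d₁) = N(-0.10) = 0.4602;  N(d₂) = N(-0.17) = 0.4325
C = 377·0.9861·0.4602 − 376·0.9980·0.4325 = 171.0838 − 162.2948 = 8.7891

£8.79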